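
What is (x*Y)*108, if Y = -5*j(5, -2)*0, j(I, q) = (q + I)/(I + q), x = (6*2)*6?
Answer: 0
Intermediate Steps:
x = 72 (x = 12*6 = 72)
j(I, q) = 1 (j(I, q) = (I + q)/(I + q) = 1)
Y = 0 (Y = -5*1*0 = -5*0 = 0)
(x*Y)*108 = (72*0)*108 = 0*108 = 0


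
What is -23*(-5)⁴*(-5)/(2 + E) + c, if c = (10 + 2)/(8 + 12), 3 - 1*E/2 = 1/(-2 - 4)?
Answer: 43128/5 ≈ 8625.6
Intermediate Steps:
E = 19/3 (E = 6 - 2/(-2 - 4) = 6 - 2/(-6) = 6 - 2*(-⅙) = 6 + ⅓ = 19/3 ≈ 6.3333)
c = ⅗ (c = 12/20 = 12*(1/20) = ⅗ ≈ 0.60000)
-23*(-5)⁴*(-5)/(2 + E) + c = -23*(-5)⁴*(-5)/(2 + 19/3) + ⅗ = -23*625*(-5)/25/3 + ⅗ = -(-71875)*3/25 + ⅗ = -23*(-375) + ⅗ = 8625 + ⅗ = 43128/5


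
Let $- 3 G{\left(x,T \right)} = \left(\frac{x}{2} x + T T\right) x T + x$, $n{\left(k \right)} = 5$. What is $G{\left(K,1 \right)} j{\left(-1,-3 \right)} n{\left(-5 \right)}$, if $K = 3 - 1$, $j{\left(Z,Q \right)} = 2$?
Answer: $- \frac{80}{3} \approx -26.667$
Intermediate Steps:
$K = 2$
$G{\left(x,T \right)} = - \frac{x}{3} - \frac{T x \left(T^{2} + \frac{x^{2}}{2}\right)}{3}$ ($G{\left(x,T \right)} = - \frac{\left(\frac{x}{2} x + T T\right) x T + x}{3} = - \frac{\left(x \frac{1}{2} x + T^{2}\right) x T + x}{3} = - \frac{\left(\frac{x}{2} x + T^{2}\right) x T + x}{3} = - \frac{\left(\frac{x^{2}}{2} + T^{2}\right) x T + x}{3} = - \frac{\left(T^{2} + \frac{x^{2}}{2}\right) x T + x}{3} = - \frac{x \left(T^{2} + \frac{x^{2}}{2}\right) T + x}{3} = - \frac{T x \left(T^{2} + \frac{x^{2}}{2}\right) + x}{3} = - \frac{x + T x \left(T^{2} + \frac{x^{2}}{2}\right)}{3} = - \frac{x}{3} - \frac{T x \left(T^{2} + \frac{x^{2}}{2}\right)}{3}$)
$G{\left(K,1 \right)} j{\left(-1,-3 \right)} n{\left(-5 \right)} = \left(- \frac{1}{6}\right) 2 \left(2 + 2 \cdot 1^{3} + 1 \cdot 2^{2}\right) 2 \cdot 5 = \left(- \frac{1}{6}\right) 2 \left(2 + 2 \cdot 1 + 1 \cdot 4\right) 2 \cdot 5 = \left(- \frac{1}{6}\right) 2 \left(2 + 2 + 4\right) 2 \cdot 5 = \left(- \frac{1}{6}\right) 2 \cdot 8 \cdot 2 \cdot 5 = \left(- \frac{8}{3}\right) 2 \cdot 5 = \left(- \frac{16}{3}\right) 5 = - \frac{80}{3}$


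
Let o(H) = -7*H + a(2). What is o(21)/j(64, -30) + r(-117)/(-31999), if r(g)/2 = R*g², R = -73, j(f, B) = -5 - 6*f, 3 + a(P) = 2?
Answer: 782188918/12447611 ≈ 62.839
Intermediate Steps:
a(P) = -1 (a(P) = -3 + 2 = -1)
r(g) = -146*g² (r(g) = 2*(-73*g²) = -146*g²)
o(H) = -1 - 7*H (o(H) = -7*H - 1 = -1 - 7*H)
o(21)/j(64, -30) + r(-117)/(-31999) = (-1 - 7*21)/(-5 - 6*64) - 146*(-117)²/(-31999) = (-1 - 147)/(-5 - 384) - 146*13689*(-1/31999) = -148/(-389) - 1998594*(-1/31999) = -148*(-1/389) + 1998594/31999 = 148/389 + 1998594/31999 = 782188918/12447611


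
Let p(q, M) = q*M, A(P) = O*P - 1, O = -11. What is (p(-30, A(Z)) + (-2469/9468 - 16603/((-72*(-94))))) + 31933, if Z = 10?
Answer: 62762745031/1779984 ≈ 35260.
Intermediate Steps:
A(P) = -1 - 11*P (A(P) = -11*P - 1 = -1 - 11*P)
p(q, M) = M*q
(p(-30, A(Z)) + (-2469/9468 - 16603/((-72*(-94))))) + 31933 = ((-1 - 11*10)*(-30) + (-2469/9468 - 16603/((-72*(-94))))) + 31933 = ((-1 - 110)*(-30) + (-2469*1/9468 - 16603/6768)) + 31933 = (-111*(-30) + (-823/3156 - 16603*1/6768)) + 31933 = (3330 + (-823/3156 - 16603/6768)) + 31933 = (3330 - 4830761/1779984) + 31933 = 5922515959/1779984 + 31933 = 62762745031/1779984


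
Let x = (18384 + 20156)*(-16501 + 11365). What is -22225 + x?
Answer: -197963665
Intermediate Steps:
x = -197941440 (x = 38540*(-5136) = -197941440)
-22225 + x = -22225 - 197941440 = -197963665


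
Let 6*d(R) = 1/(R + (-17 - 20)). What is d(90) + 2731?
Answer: 868459/318 ≈ 2731.0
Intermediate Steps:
d(R) = 1/(6*(-37 + R)) (d(R) = 1/(6*(R + (-17 - 20))) = 1/(6*(R - 37)) = 1/(6*(-37 + R)))
d(90) + 2731 = 1/(6*(-37 + 90)) + 2731 = (1/6)/53 + 2731 = (1/6)*(1/53) + 2731 = 1/318 + 2731 = 868459/318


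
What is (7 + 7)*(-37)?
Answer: -518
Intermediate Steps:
(7 + 7)*(-37) = 14*(-37) = -518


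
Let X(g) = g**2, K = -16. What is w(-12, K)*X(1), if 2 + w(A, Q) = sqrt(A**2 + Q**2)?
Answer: 18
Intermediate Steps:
w(A, Q) = -2 + sqrt(A**2 + Q**2)
w(-12, K)*X(1) = (-2 + sqrt((-12)**2 + (-16)**2))*1**2 = (-2 + sqrt(144 + 256))*1 = (-2 + sqrt(400))*1 = (-2 + 20)*1 = 18*1 = 18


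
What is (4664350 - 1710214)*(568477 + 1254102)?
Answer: 5384146236744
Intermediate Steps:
(4664350 - 1710214)*(568477 + 1254102) = 2954136*1822579 = 5384146236744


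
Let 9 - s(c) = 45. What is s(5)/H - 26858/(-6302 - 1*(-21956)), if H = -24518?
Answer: -164485225/95951193 ≈ -1.7143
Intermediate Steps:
s(c) = -36 (s(c) = 9 - 1*45 = 9 - 45 = -36)
s(5)/H - 26858/(-6302 - 1*(-21956)) = -36/(-24518) - 26858/(-6302 - 1*(-21956)) = -36*(-1/24518) - 26858/(-6302 + 21956) = 18/12259 - 26858/15654 = 18/12259 - 26858*1/15654 = 18/12259 - 13429/7827 = -164485225/95951193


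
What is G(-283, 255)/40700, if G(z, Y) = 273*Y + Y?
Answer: 6987/4070 ≈ 1.7167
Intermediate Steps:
G(z, Y) = 274*Y
G(-283, 255)/40700 = (274*255)/40700 = 69870*(1/40700) = 6987/4070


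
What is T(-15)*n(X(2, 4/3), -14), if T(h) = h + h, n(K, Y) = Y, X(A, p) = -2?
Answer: 420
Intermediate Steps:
T(h) = 2*h
T(-15)*n(X(2, 4/3), -14) = (2*(-15))*(-14) = -30*(-14) = 420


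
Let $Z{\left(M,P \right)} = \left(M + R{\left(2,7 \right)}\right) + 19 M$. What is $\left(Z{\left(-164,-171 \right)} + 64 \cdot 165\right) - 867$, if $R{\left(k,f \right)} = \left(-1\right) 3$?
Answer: $6410$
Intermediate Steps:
$R{\left(k,f \right)} = -3$
$Z{\left(M,P \right)} = -3 + 20 M$ ($Z{\left(M,P \right)} = \left(M - 3\right) + 19 M = \left(-3 + M\right) + 19 M = -3 + 20 M$)
$\left(Z{\left(-164,-171 \right)} + 64 \cdot 165\right) - 867 = \left(\left(-3 + 20 \left(-164\right)\right) + 64 \cdot 165\right) - 867 = \left(\left(-3 - 3280\right) + 10560\right) - 867 = \left(-3283 + 10560\right) - 867 = 7277 - 867 = 6410$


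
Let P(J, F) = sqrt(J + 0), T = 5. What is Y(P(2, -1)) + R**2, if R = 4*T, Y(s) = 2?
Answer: 402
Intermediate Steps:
P(J, F) = sqrt(J)
R = 20 (R = 4*5 = 20)
Y(P(2, -1)) + R**2 = 2 + 20**2 = 2 + 400 = 402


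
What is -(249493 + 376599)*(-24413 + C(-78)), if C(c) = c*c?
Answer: 11475640268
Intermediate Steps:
C(c) = c**2
-(249493 + 376599)*(-24413 + C(-78)) = -(249493 + 376599)*(-24413 + (-78)**2) = -626092*(-24413 + 6084) = -626092*(-18329) = -1*(-11475640268) = 11475640268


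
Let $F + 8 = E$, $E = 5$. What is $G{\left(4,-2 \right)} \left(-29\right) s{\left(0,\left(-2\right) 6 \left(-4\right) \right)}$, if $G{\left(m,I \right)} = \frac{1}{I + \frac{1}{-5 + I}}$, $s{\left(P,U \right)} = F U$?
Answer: $- \frac{9744}{5} \approx -1948.8$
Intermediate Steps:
$F = -3$ ($F = -8 + 5 = -3$)
$s{\left(P,U \right)} = - 3 U$
$G{\left(4,-2 \right)} \left(-29\right) s{\left(0,\left(-2\right) 6 \left(-4\right) \right)} = \frac{-5 - 2}{1 + \left(-2\right)^{2} - -10} \left(-29\right) \left(- 3 \left(-2\right) 6 \left(-4\right)\right) = \frac{1}{1 + 4 + 10} \left(-7\right) \left(-29\right) \left(- 3 \left(\left(-12\right) \left(-4\right)\right)\right) = \frac{1}{15} \left(-7\right) \left(-29\right) \left(\left(-3\right) 48\right) = \frac{1}{15} \left(-7\right) \left(-29\right) \left(-144\right) = \left(- \frac{7}{15}\right) \left(-29\right) \left(-144\right) = \frac{203}{15} \left(-144\right) = - \frac{9744}{5}$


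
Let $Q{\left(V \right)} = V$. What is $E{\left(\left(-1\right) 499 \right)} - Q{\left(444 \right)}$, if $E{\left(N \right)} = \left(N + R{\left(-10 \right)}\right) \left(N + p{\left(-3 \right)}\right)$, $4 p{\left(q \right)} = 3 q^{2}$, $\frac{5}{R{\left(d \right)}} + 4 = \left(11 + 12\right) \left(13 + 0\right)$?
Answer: $\frac{14465644}{59} \approx 2.4518 \cdot 10^{5}$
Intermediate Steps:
$R{\left(d \right)} = \frac{1}{59}$ ($R{\left(d \right)} = \frac{5}{-4 + \left(11 + 12\right) \left(13 + 0\right)} = \frac{5}{-4 + 23 \cdot 13} = \frac{5}{-4 + 299} = \frac{5}{295} = 5 \cdot \frac{1}{295} = \frac{1}{59}$)
$p{\left(q \right)} = \frac{3 q^{2}}{4}$
$E{\left(N \right)} = \left(\frac{1}{59} + N\right) \left(\frac{27}{4} + N\right)$ ($E{\left(N \right)} = \left(N + \frac{1}{59}\right) \left(N + \frac{3 \left(-3\right)^{2}}{4}\right) = \left(\frac{1}{59} + N\right) \left(N + \frac{3}{4} \cdot 9\right) = \left(\frac{1}{59} + N\right) \left(N + \frac{27}{4}\right) = \left(\frac{1}{59} + N\right) \left(\frac{27}{4} + N\right)$)
$E{\left(\left(-1\right) 499 \right)} - Q{\left(444 \right)} = \left(\frac{27}{236} + \left(\left(-1\right) 499\right)^{2} + \frac{1597 \left(\left(-1\right) 499\right)}{236}\right) - 444 = \left(\frac{27}{236} + \left(-499\right)^{2} + \frac{1597}{236} \left(-499\right)\right) - 444 = \left(\frac{27}{236} + 249001 - \frac{796903}{236}\right) - 444 = \frac{14491840}{59} - 444 = \frac{14465644}{59}$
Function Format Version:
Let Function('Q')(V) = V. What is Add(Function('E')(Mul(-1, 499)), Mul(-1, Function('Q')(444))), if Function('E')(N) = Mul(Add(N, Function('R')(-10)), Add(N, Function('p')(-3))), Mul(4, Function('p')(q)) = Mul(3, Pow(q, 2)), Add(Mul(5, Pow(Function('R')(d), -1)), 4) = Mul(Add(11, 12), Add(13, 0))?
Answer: Rational(14465644, 59) ≈ 2.4518e+5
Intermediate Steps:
Function('R')(d) = Rational(1, 59) (Function('R')(d) = Mul(5, Pow(Add(-4, Mul(Add(11, 12), Add(13, 0))), -1)) = Mul(5, Pow(Add(-4, Mul(23, 13)), -1)) = Mul(5, Pow(Add(-4, 299), -1)) = Mul(5, Pow(295, -1)) = Mul(5, Rational(1, 295)) = Rational(1, 59))
Function('p')(q) = Mul(Rational(3, 4), Pow(q, 2)) (Function('p')(q) = Mul(Rational(1, 4), Mul(3, Pow(q, 2))) = Mul(Rational(3, 4), Pow(q, 2)))
Function('E')(N) = Mul(Add(Rational(1, 59), N), Add(Rational(27, 4), N)) (Function('E')(N) = Mul(Add(N, Rational(1, 59)), Add(N, Mul(Rational(3, 4), Pow(-3, 2)))) = Mul(Add(Rational(1, 59), N), Add(N, Mul(Rational(3, 4), 9))) = Mul(Add(Rational(1, 59), N), Add(N, Rational(27, 4))) = Mul(Add(Rational(1, 59), N), Add(Rational(27, 4), N)))
Add(Function('E')(Mul(-1, 499)), Mul(-1, Function('Q')(444))) = Add(Add(Rational(27, 236), Pow(Mul(-1, 499), 2), Mul(Rational(1597, 236), Mul(-1, 499))), Mul(-1, 444)) = Add(Add(Rational(27, 236), Pow(-499, 2), Mul(Rational(1597, 236), -499)), -444) = Add(Add(Rational(27, 236), 249001, Rational(-796903, 236)), -444) = Add(Rational(14491840, 59), -444) = Rational(14465644, 59)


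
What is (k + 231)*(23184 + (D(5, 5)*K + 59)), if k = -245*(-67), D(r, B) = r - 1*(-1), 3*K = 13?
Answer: 387335774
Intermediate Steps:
K = 13/3 (K = (⅓)*13 = 13/3 ≈ 4.3333)
D(r, B) = 1 + r (D(r, B) = r + 1 = 1 + r)
k = 16415
(k + 231)*(23184 + (D(5, 5)*K + 59)) = (16415 + 231)*(23184 + ((1 + 5)*(13/3) + 59)) = 16646*(23184 + (6*(13/3) + 59)) = 16646*(23184 + (26 + 59)) = 16646*(23184 + 85) = 16646*23269 = 387335774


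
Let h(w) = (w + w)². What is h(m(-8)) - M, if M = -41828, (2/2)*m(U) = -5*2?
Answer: 42228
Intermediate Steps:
m(U) = -10 (m(U) = -5*2 = -10)
h(w) = 4*w² (h(w) = (2*w)² = 4*w²)
h(m(-8)) - M = 4*(-10)² - 1*(-41828) = 4*100 + 41828 = 400 + 41828 = 42228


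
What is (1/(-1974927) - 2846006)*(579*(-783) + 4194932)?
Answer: -21030098832639831725/1974927 ≈ -1.0649e+13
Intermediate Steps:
(1/(-1974927) - 2846006)*(579*(-783) + 4194932) = (-1/1974927 - 2846006)*(-453357 + 4194932) = -5620654091563/1974927*3741575 = -21030098832639831725/1974927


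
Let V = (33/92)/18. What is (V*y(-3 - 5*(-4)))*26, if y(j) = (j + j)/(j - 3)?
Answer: 2431/1932 ≈ 1.2583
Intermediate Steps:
y(j) = 2*j/(-3 + j) (y(j) = (2*j)/(-3 + j) = 2*j/(-3 + j))
V = 11/552 (V = (33*(1/92))*(1/18) = (33/92)*(1/18) = 11/552 ≈ 0.019928)
(V*y(-3 - 5*(-4)))*26 = (11*(2*(-3 - 5*(-4))/(-3 + (-3 - 5*(-4))))/552)*26 = (11*(2*(-3 + 20)/(-3 + (-3 + 20)))/552)*26 = (11*(2*17/(-3 + 17))/552)*26 = (11*(2*17/14)/552)*26 = (11*(2*17*(1/14))/552)*26 = ((11/552)*(17/7))*26 = (187/3864)*26 = 2431/1932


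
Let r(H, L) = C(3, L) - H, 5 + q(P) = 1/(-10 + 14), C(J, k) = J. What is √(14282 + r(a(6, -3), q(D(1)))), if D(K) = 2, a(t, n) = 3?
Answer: √14282 ≈ 119.51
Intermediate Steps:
q(P) = -19/4 (q(P) = -5 + 1/(-10 + 14) = -5 + 1/4 = -5 + ¼ = -19/4)
r(H, L) = 3 - H
√(14282 + r(a(6, -3), q(D(1)))) = √(14282 + (3 - 1*3)) = √(14282 + (3 - 3)) = √(14282 + 0) = √14282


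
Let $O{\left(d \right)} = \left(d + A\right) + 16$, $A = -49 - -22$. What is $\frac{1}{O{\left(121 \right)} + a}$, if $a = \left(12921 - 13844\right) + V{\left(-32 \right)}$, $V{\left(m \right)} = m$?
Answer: $- \frac{1}{845} \approx -0.0011834$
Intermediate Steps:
$a = -955$ ($a = \left(12921 - 13844\right) - 32 = -923 - 32 = -955$)
$A = -27$ ($A = -49 + 22 = -27$)
$O{\left(d \right)} = -11 + d$ ($O{\left(d \right)} = \left(d - 27\right) + 16 = \left(-27 + d\right) + 16 = -11 + d$)
$\frac{1}{O{\left(121 \right)} + a} = \frac{1}{\left(-11 + 121\right) - 955} = \frac{1}{110 - 955} = \frac{1}{-845} = - \frac{1}{845}$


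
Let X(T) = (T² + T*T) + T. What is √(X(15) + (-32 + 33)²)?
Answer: √466 ≈ 21.587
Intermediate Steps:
X(T) = T + 2*T² (X(T) = (T² + T²) + T = 2*T² + T = T + 2*T²)
√(X(15) + (-32 + 33)²) = √(15*(1 + 2*15) + (-32 + 33)²) = √(15*(1 + 30) + 1²) = √(15*31 + 1) = √(465 + 1) = √466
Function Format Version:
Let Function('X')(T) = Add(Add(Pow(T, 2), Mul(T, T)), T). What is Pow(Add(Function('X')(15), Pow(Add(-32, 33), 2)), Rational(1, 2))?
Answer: Pow(466, Rational(1, 2)) ≈ 21.587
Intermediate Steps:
Function('X')(T) = Add(T, Mul(2, Pow(T, 2))) (Function('X')(T) = Add(Add(Pow(T, 2), Pow(T, 2)), T) = Add(Mul(2, Pow(T, 2)), T) = Add(T, Mul(2, Pow(T, 2))))
Pow(Add(Function('X')(15), Pow(Add(-32, 33), 2)), Rational(1, 2)) = Pow(Add(Mul(15, Add(1, Mul(2, 15))), Pow(Add(-32, 33), 2)), Rational(1, 2)) = Pow(Add(Mul(15, Add(1, 30)), Pow(1, 2)), Rational(1, 2)) = Pow(Add(Mul(15, 31), 1), Rational(1, 2)) = Pow(Add(465, 1), Rational(1, 2)) = Pow(466, Rational(1, 2))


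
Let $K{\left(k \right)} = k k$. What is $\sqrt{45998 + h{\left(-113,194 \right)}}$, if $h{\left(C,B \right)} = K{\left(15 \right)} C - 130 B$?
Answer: $i \sqrt{4647} \approx 68.169 i$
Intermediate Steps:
$K{\left(k \right)} = k^{2}$
$h{\left(C,B \right)} = - 130 B + 225 C$ ($h{\left(C,B \right)} = 15^{2} C - 130 B = 225 C - 130 B = - 130 B + 225 C$)
$\sqrt{45998 + h{\left(-113,194 \right)}} = \sqrt{45998 + \left(\left(-130\right) 194 + 225 \left(-113\right)\right)} = \sqrt{45998 - 50645} = \sqrt{-4647} = i \sqrt{4647}$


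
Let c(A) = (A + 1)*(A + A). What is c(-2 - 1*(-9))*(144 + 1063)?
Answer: 135184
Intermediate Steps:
c(A) = 2*A*(1 + A) (c(A) = (1 + A)*(2*A) = 2*A*(1 + A))
c(-2 - 1*(-9))*(144 + 1063) = (2*(-2 - 1*(-9))*(1 + (-2 - 1*(-9))))*(144 + 1063) = (2*(-2 + 9)*(1 + (-2 + 9)))*1207 = (2*7*(1 + 7))*1207 = (2*7*8)*1207 = 112*1207 = 135184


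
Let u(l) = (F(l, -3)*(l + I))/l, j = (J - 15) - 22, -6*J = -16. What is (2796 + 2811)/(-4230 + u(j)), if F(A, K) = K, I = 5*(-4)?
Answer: -192507/145393 ≈ -1.3240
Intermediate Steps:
I = -20
J = 8/3 (J = -⅙*(-16) = 8/3 ≈ 2.6667)
j = -103/3 (j = (8/3 - 15) - 22 = -37/3 - 22 = -103/3 ≈ -34.333)
u(l) = (60 - 3*l)/l (u(l) = (-3*(l - 20))/l = (-3*(-20 + l))/l = (60 - 3*l)/l)
(2796 + 2811)/(-4230 + u(j)) = (2796 + 2811)/(-4230 + (-3 + 60/(-103/3))) = 5607/(-4230 + (-3 + 60*(-3/103))) = 5607/(-4230 + (-3 - 180/103)) = 5607/(-4230 - 489/103) = 5607/(-436179/103) = 5607*(-103/436179) = -192507/145393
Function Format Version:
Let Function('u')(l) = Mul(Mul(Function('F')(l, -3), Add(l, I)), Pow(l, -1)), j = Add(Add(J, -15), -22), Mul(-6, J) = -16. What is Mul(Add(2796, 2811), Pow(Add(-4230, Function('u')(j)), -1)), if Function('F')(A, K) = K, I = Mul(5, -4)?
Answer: Rational(-192507, 145393) ≈ -1.3240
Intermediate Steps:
I = -20
J = Rational(8, 3) (J = Mul(Rational(-1, 6), -16) = Rational(8, 3) ≈ 2.6667)
j = Rational(-103, 3) (j = Add(Add(Rational(8, 3), -15), -22) = Add(Rational(-37, 3), -22) = Rational(-103, 3) ≈ -34.333)
Function('u')(l) = Mul(Pow(l, -1), Add(60, Mul(-3, l))) (Function('u')(l) = Mul(Mul(-3, Add(l, -20)), Pow(l, -1)) = Mul(Mul(-3, Add(-20, l)), Pow(l, -1)) = Mul(Add(60, Mul(-3, l)), Pow(l, -1)) = Mul(Pow(l, -1), Add(60, Mul(-3, l))))
Mul(Add(2796, 2811), Pow(Add(-4230, Function('u')(j)), -1)) = Mul(Add(2796, 2811), Pow(Add(-4230, Add(-3, Mul(60, Pow(Rational(-103, 3), -1)))), -1)) = Mul(5607, Pow(Add(-4230, Add(-3, Mul(60, Rational(-3, 103)))), -1)) = Mul(5607, Pow(Add(-4230, Add(-3, Rational(-180, 103))), -1)) = Mul(5607, Pow(Add(-4230, Rational(-489, 103)), -1)) = Mul(5607, Pow(Rational(-436179, 103), -1)) = Mul(5607, Rational(-103, 436179)) = Rational(-192507, 145393)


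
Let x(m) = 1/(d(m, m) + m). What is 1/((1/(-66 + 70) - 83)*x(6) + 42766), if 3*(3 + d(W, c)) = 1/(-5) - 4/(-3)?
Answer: 608/25986833 ≈ 2.3396e-5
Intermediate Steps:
d(W, c) = -118/45 (d(W, c) = -3 + (1/(-5) - 4/(-3))/3 = -3 + (1*(-⅕) - 4*(-⅓))/3 = -3 + (-⅕ + 4/3)/3 = -3 + (⅓)*(17/15) = -3 + 17/45 = -118/45)
x(m) = 1/(-118/45 + m)
1/((1/(-66 + 70) - 83)*x(6) + 42766) = 1/((1/(-66 + 70) - 83)*(45/(-118 + 45*6)) + 42766) = 1/((1/4 - 83)*(45/(-118 + 270)) + 42766) = 1/((¼ - 83)*(45/152) + 42766) = 1/(-14895/(4*152) + 42766) = 1/(-331/4*45/152 + 42766) = 1/(-14895/608 + 42766) = 1/(25986833/608) = 608/25986833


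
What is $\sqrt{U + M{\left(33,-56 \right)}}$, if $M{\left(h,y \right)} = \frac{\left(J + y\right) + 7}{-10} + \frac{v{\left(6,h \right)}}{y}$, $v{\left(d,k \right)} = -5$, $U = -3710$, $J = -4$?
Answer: $\frac{i \sqrt{72610370}}{140} \approx 60.866 i$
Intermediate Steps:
$M{\left(h,y \right)} = - \frac{3}{10} - \frac{5}{y} - \frac{y}{10}$ ($M{\left(h,y \right)} = \frac{\left(-4 + y\right) + 7}{-10} - \frac{5}{y} = \left(3 + y\right) \left(- \frac{1}{10}\right) - \frac{5}{y} = \left(- \frac{3}{10} - \frac{y}{10}\right) - \frac{5}{y} = - \frac{3}{10} - \frac{5}{y} - \frac{y}{10}$)
$\sqrt{U + M{\left(33,-56 \right)}} = \sqrt{-3710 + \frac{-50 - - 56 \left(3 - 56\right)}{10 \left(-56\right)}} = \sqrt{-3710 + \frac{1}{10} \left(- \frac{1}{56}\right) \left(-50 - \left(-56\right) \left(-53\right)\right)} = \sqrt{-3710 + \frac{1}{10} \left(- \frac{1}{56}\right) \left(-50 - 2968\right)} = \sqrt{-3710 + \frac{1}{10} \left(- \frac{1}{56}\right) \left(-3018\right)} = \sqrt{-3710 + \frac{1509}{280}} = \sqrt{- \frac{1037291}{280}} = \frac{i \sqrt{72610370}}{140}$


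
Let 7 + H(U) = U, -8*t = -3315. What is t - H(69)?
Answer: 2819/8 ≈ 352.38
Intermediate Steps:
t = 3315/8 (t = -⅛*(-3315) = 3315/8 ≈ 414.38)
H(U) = -7 + U
t - H(69) = 3315/8 - (-7 + 69) = 3315/8 - 1*62 = 3315/8 - 62 = 2819/8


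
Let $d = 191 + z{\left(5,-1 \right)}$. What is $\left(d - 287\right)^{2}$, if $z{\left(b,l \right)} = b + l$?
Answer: $8464$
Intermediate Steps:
$d = 195$ ($d = 191 + \left(5 - 1\right) = 191 + 4 = 195$)
$\left(d - 287\right)^{2} = \left(195 - 287\right)^{2} = \left(-92\right)^{2} = 8464$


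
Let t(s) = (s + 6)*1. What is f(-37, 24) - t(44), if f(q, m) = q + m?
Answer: -63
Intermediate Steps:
t(s) = 6 + s (t(s) = (6 + s)*1 = 6 + s)
f(q, m) = m + q
f(-37, 24) - t(44) = (24 - 37) - (6 + 44) = -13 - 1*50 = -13 - 50 = -63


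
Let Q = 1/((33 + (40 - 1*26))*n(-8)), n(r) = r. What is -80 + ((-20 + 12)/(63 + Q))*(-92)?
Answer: -1618224/23687 ≈ -68.317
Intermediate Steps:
Q = -1/376 (Q = 1/((33 + (40 - 1*26))*(-8)) = -⅛/(33 + (40 - 26)) = -⅛/(33 + 14) = -⅛/47 = (1/47)*(-⅛) = -1/376 ≈ -0.0026596)
-80 + ((-20 + 12)/(63 + Q))*(-92) = -80 + ((-20 + 12)/(63 - 1/376))*(-92) = -80 - 8/23687/376*(-92) = -80 - 8*376/23687*(-92) = -80 - 3008/23687*(-92) = -80 + 276736/23687 = -1618224/23687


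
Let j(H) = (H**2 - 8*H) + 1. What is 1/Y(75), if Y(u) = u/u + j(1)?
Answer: -1/5 ≈ -0.20000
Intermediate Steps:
j(H) = 1 + H**2 - 8*H
Y(u) = -5 (Y(u) = u/u + (1 + 1**2 - 8*1) = 1 + (1 + 1 - 8) = 1 - 6 = -5)
1/Y(75) = 1/(-5) = -1/5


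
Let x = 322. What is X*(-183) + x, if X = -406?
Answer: 74620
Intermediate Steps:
X*(-183) + x = -406*(-183) + 322 = 74298 + 322 = 74620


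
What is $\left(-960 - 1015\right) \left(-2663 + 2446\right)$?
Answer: $428575$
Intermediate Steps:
$\left(-960 - 1015\right) \left(-2663 + 2446\right) = \left(-1975\right) \left(-217\right) = 428575$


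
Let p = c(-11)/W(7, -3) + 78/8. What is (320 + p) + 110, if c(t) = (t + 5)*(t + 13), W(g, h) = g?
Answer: 12265/28 ≈ 438.04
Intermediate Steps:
c(t) = (5 + t)*(13 + t)
p = 225/28 (p = (65 + (-11)² + 18*(-11))/7 + 78/8 = (65 + 121 - 198)*(⅐) + 78*(⅛) = -12*⅐ + 39/4 = -12/7 + 39/4 = 225/28 ≈ 8.0357)
(320 + p) + 110 = (320 + 225/28) + 110 = 9185/28 + 110 = 12265/28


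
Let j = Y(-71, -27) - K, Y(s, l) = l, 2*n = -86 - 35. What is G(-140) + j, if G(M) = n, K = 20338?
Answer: -40851/2 ≈ -20426.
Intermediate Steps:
n = -121/2 (n = (-86 - 35)/2 = (1/2)*(-121) = -121/2 ≈ -60.500)
j = -20365 (j = -27 - 1*20338 = -27 - 20338 = -20365)
G(M) = -121/2
G(-140) + j = -121/2 - 20365 = -40851/2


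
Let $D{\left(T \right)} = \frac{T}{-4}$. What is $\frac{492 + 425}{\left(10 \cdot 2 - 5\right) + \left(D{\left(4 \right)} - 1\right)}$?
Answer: $\frac{917}{13} \approx 70.538$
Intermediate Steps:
$D{\left(T \right)} = - \frac{T}{4}$ ($D{\left(T \right)} = T \left(- \frac{1}{4}\right) = - \frac{T}{4}$)
$\frac{492 + 425}{\left(10 \cdot 2 - 5\right) + \left(D{\left(4 \right)} - 1\right)} = \frac{492 + 425}{\left(10 \cdot 2 - 5\right) - 2} = \frac{917}{\left(20 - 5\right) - 2} = \frac{917}{15 - 2} = \frac{917}{13}$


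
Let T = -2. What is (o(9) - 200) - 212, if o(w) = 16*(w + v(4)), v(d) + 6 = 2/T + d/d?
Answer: -364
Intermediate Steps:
v(d) = -6 (v(d) = -6 + (2/(-2) + d/d) = -6 + (2*(-½) + 1) = -6 + (-1 + 1) = -6 + 0 = -6)
o(w) = -96 + 16*w (o(w) = 16*(w - 6) = 16*(-6 + w) = -96 + 16*w)
(o(9) - 200) - 212 = ((-96 + 16*9) - 200) - 212 = ((-96 + 144) - 200) - 212 = (48 - 200) - 212 = -152 - 212 = -364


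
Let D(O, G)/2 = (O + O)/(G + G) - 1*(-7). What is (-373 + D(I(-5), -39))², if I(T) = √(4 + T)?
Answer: 196027997/1521 + 1436*I/39 ≈ 1.2888e+5 + 36.82*I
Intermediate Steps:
D(O, G) = 14 + 2*O/G (D(O, G) = 2*((O + O)/(G + G) - 1*(-7)) = 2*((2*O)/((2*G)) + 7) = 2*((2*O)*(1/(2*G)) + 7) = 2*(O/G + 7) = 2*(7 + O/G) = 14 + 2*O/G)
(-373 + D(I(-5), -39))² = (-373 + (14 + 2*√(4 - 5)/(-39)))² = (-373 + (14 + 2*√(-1)*(-1/39)))² = (-373 + (14 + 2*I*(-1/39)))² = (-373 + (14 - 2*I/39))² = (-359 - 2*I/39)²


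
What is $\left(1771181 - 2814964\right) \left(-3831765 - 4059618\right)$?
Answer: $8236891421889$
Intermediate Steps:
$\left(1771181 - 2814964\right) \left(-3831765 - 4059618\right) = \left(-1043783\right) \left(-7891383\right) = 8236891421889$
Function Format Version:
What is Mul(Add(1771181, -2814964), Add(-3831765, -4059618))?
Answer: 8236891421889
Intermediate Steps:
Mul(Add(1771181, -2814964), Add(-3831765, -4059618)) = Mul(-1043783, -7891383) = 8236891421889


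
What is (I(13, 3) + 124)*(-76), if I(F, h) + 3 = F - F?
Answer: -9196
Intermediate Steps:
I(F, h) = -3 (I(F, h) = -3 + (F - F) = -3 + 0 = -3)
(I(13, 3) + 124)*(-76) = (-3 + 124)*(-76) = 121*(-76) = -9196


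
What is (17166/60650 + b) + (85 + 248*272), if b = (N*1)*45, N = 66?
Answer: 2138254658/30325 ≈ 70511.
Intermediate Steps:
b = 2970 (b = (66*1)*45 = 66*45 = 2970)
(17166/60650 + b) + (85 + 248*272) = (17166/60650 + 2970) + (85 + 248*272) = (17166*(1/60650) + 2970) + (85 + 67456) = (8583/30325 + 2970) + 67541 = 90073833/30325 + 67541 = 2138254658/30325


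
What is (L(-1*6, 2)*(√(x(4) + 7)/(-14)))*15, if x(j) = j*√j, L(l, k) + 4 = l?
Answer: 75*√15/7 ≈ 41.496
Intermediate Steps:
L(l, k) = -4 + l
x(j) = j^(3/2)
(L(-1*6, 2)*(√(x(4) + 7)/(-14)))*15 = ((-4 - 1*6)*(√(4^(3/2) + 7)/(-14)))*15 = ((-4 - 6)*(√(8 + 7)*(-1/14)))*15 = -10*√15*(-1)/14*15 = -(-5)*√15/7*15 = (5*√15/7)*15 = 75*√15/7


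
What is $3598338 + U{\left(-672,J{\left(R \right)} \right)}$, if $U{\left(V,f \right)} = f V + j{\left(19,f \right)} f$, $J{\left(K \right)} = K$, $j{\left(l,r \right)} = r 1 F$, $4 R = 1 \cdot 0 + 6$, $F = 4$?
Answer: $3597339$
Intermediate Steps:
$R = \frac{3}{2}$ ($R = \frac{1 \cdot 0 + 6}{4} = \frac{0 + 6}{4} = \frac{1}{4} \cdot 6 = \frac{3}{2} \approx 1.5$)
$j{\left(l,r \right)} = 4 r$ ($j{\left(l,r \right)} = r 1 \cdot 4 = r 4 = 4 r$)
$U{\left(V,f \right)} = 4 f^{2} + V f$ ($U{\left(V,f \right)} = f V + 4 f f = V f + 4 f^{2} = 4 f^{2} + V f$)
$3598338 + U{\left(-672,J{\left(R \right)} \right)} = 3598338 + \frac{3 \left(-672 + 4 \cdot \frac{3}{2}\right)}{2} = 3598338 + \frac{3 \left(-672 + 6\right)}{2} = 3598338 + \frac{3}{2} \left(-666\right) = 3598338 - 999 = 3597339$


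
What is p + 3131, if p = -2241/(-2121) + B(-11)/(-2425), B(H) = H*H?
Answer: 5369747153/1714475 ≈ 3132.0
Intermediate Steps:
B(H) = H²
p = 1725928/1714475 (p = -2241/(-2121) + (-11)²/(-2425) = -2241*(-1/2121) + 121*(-1/2425) = 747/707 - 121/2425 = 1725928/1714475 ≈ 1.0067)
p + 3131 = 1725928/1714475 + 3131 = 5369747153/1714475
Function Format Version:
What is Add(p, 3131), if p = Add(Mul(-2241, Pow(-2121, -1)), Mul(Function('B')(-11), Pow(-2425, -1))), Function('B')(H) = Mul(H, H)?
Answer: Rational(5369747153, 1714475) ≈ 3132.0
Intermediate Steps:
Function('B')(H) = Pow(H, 2)
p = Rational(1725928, 1714475) (p = Add(Mul(-2241, Pow(-2121, -1)), Mul(Pow(-11, 2), Pow(-2425, -1))) = Add(Mul(-2241, Rational(-1, 2121)), Mul(121, Rational(-1, 2425))) = Add(Rational(747, 707), Rational(-121, 2425)) = Rational(1725928, 1714475) ≈ 1.0067)
Add(p, 3131) = Add(Rational(1725928, 1714475), 3131) = Rational(5369747153, 1714475)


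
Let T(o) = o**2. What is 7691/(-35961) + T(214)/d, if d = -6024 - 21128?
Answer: -463923997/244103268 ≈ -1.9005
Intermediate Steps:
d = -27152
7691/(-35961) + T(214)/d = 7691/(-35961) + 214**2/(-27152) = 7691*(-1/35961) + 45796*(-1/27152) = -7691/35961 - 11449/6788 = -463923997/244103268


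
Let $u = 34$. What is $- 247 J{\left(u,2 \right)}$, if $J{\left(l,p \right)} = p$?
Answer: $-494$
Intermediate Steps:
$- 247 J{\left(u,2 \right)} = \left(-247\right) 2 = -494$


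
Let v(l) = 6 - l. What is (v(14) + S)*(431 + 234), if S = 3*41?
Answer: 76475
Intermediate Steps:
S = 123
(v(14) + S)*(431 + 234) = ((6 - 1*14) + 123)*(431 + 234) = ((6 - 14) + 123)*665 = (-8 + 123)*665 = 115*665 = 76475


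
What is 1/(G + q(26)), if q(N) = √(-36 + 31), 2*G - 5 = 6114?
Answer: 12238/37442181 - 4*I*√5/37442181 ≈ 0.00032685 - 2.3888e-7*I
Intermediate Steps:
G = 6119/2 (G = 5/2 + (½)*6114 = 5/2 + 3057 = 6119/2 ≈ 3059.5)
q(N) = I*√5 (q(N) = √(-5) = I*√5)
1/(G + q(26)) = 1/(6119/2 + I*√5)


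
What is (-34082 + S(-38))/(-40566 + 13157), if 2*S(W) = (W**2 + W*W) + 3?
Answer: 65273/54818 ≈ 1.1907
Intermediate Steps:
S(W) = 3/2 + W**2 (S(W) = ((W**2 + W*W) + 3)/2 = ((W**2 + W**2) + 3)/2 = (2*W**2 + 3)/2 = (3 + 2*W**2)/2 = 3/2 + W**2)
(-34082 + S(-38))/(-40566 + 13157) = (-34082 + (3/2 + (-38)**2))/(-40566 + 13157) = (-34082 + (3/2 + 1444))/(-27409) = (-34082 + 2891/2)*(-1/27409) = -65273/2*(-1/27409) = 65273/54818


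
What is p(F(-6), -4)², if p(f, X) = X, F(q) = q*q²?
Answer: 16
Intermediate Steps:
F(q) = q³
p(F(-6), -4)² = (-4)² = 16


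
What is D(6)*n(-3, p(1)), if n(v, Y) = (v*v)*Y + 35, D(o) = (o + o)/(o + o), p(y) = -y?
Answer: 26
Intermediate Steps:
D(o) = 1 (D(o) = (2*o)/((2*o)) = (2*o)*(1/(2*o)) = 1)
n(v, Y) = 35 + Y*v² (n(v, Y) = v²*Y + 35 = Y*v² + 35 = 35 + Y*v²)
D(6)*n(-3, p(1)) = 1*(35 - 1*1*(-3)²) = 1*(35 - 1*9) = 1*(35 - 9) = 1*26 = 26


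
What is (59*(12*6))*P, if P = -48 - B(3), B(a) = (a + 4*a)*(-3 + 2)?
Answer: -140184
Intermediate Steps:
B(a) = -5*a (B(a) = (5*a)*(-1) = -5*a)
P = -33 (P = -48 - (-5)*3 = -48 - 1*(-15) = -48 + 15 = -33)
(59*(12*6))*P = (59*(12*6))*(-33) = (59*72)*(-33) = 4248*(-33) = -140184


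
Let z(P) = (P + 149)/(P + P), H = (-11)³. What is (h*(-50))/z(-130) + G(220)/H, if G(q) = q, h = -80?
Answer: -125840380/2299 ≈ -54737.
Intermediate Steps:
H = -1331
z(P) = (149 + P)/(2*P) (z(P) = (149 + P)/((2*P)) = (149 + P)*(1/(2*P)) = (149 + P)/(2*P))
(h*(-50))/z(-130) + G(220)/H = (-80*(-50))/(((½)*(149 - 130)/(-130))) + 220/(-1331) = 4000/(((½)*(-1/130)*19)) + 220*(-1/1331) = 4000/(-19/260) - 20/121 = 4000*(-260/19) - 20/121 = -1040000/19 - 20/121 = -125840380/2299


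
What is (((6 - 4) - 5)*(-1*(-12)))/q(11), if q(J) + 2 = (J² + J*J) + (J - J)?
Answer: -3/20 ≈ -0.15000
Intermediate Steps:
q(J) = -2 + 2*J² (q(J) = -2 + ((J² + J*J) + (J - J)) = -2 + ((J² + J²) + 0) = -2 + (2*J² + 0) = -2 + 2*J²)
(((6 - 4) - 5)*(-1*(-12)))/q(11) = (((6 - 4) - 5)*(-1*(-12)))/(-2 + 2*11²) = ((2 - 5)*12)/(-2 + 2*121) = (-3*12)/(-2 + 242) = -36/240 = -36*1/240 = -3/20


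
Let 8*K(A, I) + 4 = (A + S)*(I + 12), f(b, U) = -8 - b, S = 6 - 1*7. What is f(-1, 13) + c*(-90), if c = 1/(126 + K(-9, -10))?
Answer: -317/41 ≈ -7.7317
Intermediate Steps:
S = -1 (S = 6 - 7 = -1)
K(A, I) = -1/2 + (-1 + A)*(12 + I)/8 (K(A, I) = -1/2 + ((A - 1)*(I + 12))/8 = -1/2 + ((-1 + A)*(12 + I))/8 = -1/2 + (-1 + A)*(12 + I)/8)
c = 1/123 (c = 1/(126 + (-2 - 1/8*(-10) + (3/2)*(-9) + (1/8)*(-9)*(-10))) = 1/(126 + (-2 + 5/4 - 27/2 + 45/4)) = 1/(126 - 3) = 1/123 ≈ 0.0081301)
f(-1, 13) + c*(-90) = (-8 - 1*(-1)) + (1/123)*(-90) = (-8 + 1) - 30/41 = -7 - 30/41 = -317/41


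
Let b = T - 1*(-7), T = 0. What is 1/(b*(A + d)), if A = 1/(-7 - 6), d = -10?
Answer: -13/917 ≈ -0.014177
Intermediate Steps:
b = 7 (b = 0 - 1*(-7) = 0 + 7 = 7)
A = -1/13 (A = 1/(-13) = -1/13 ≈ -0.076923)
1/(b*(A + d)) = 1/(7*(-1/13 - 10)) = 1/(7*(-131/13)) = 1/(-917/13) = -13/917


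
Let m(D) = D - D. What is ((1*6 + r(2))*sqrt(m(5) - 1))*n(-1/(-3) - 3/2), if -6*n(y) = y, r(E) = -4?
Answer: 7*I/18 ≈ 0.38889*I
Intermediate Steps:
n(y) = -y/6
m(D) = 0
((1*6 + r(2))*sqrt(m(5) - 1))*n(-1/(-3) - 3/2) = ((1*6 - 4)*sqrt(0 - 1))*(-(-1/(-3) - 3/2)/6) = ((6 - 4)*sqrt(-1))*(-(-1*(-1/3) - 3*1/2)/6) = (2*I)*(-(1/3 - 3/2)/6) = (2*I)*(-1/6*(-7/6)) = (2*I)*(7/36) = 7*I/18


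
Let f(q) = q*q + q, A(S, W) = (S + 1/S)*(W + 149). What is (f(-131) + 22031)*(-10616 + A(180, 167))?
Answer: 81323400499/45 ≈ 1.8072e+9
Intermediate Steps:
A(S, W) = (149 + W)*(S + 1/S) (A(S, W) = (S + 1/S)*(149 + W) = (149 + W)*(S + 1/S))
f(q) = q + q**2 (f(q) = q**2 + q = q + q**2)
(f(-131) + 22031)*(-10616 + A(180, 167)) = (-131*(1 - 131) + 22031)*(-10616 + (149 + 167 + 180**2*(149 + 167))/180) = (-131*(-130) + 22031)*(-10616 + (149 + 167 + 32400*316)/180) = (17030 + 22031)*(-10616 + (149 + 167 + 10238400)/180) = 39061*(-10616 + (1/180)*10238716) = 39061*(-10616 + 2559679/45) = 39061*(2081959/45) = 81323400499/45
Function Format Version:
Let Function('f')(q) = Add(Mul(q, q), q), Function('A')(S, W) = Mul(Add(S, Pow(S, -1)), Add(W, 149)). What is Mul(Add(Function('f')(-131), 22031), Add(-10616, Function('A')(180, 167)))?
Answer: Rational(81323400499, 45) ≈ 1.8072e+9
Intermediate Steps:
Function('A')(S, W) = Mul(Add(149, W), Add(S, Pow(S, -1))) (Function('A')(S, W) = Mul(Add(S, Pow(S, -1)), Add(149, W)) = Mul(Add(149, W), Add(S, Pow(S, -1))))
Function('f')(q) = Add(q, Pow(q, 2)) (Function('f')(q) = Add(Pow(q, 2), q) = Add(q, Pow(q, 2)))
Mul(Add(Function('f')(-131), 22031), Add(-10616, Function('A')(180, 167))) = Mul(Add(Mul(-131, Add(1, -131)), 22031), Add(-10616, Mul(Pow(180, -1), Add(149, 167, Mul(Pow(180, 2), Add(149, 167)))))) = Mul(Add(Mul(-131, -130), 22031), Add(-10616, Mul(Rational(1, 180), Add(149, 167, Mul(32400, 316))))) = Mul(Add(17030, 22031), Add(-10616, Mul(Rational(1, 180), Add(149, 167, 10238400)))) = Mul(39061, Add(-10616, Mul(Rational(1, 180), 10238716))) = Mul(39061, Add(-10616, Rational(2559679, 45))) = Mul(39061, Rational(2081959, 45)) = Rational(81323400499, 45)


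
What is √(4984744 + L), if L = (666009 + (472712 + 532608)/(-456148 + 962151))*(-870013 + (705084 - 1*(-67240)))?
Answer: I*√16657121975490597364553/506003 ≈ 2.5506e+5*I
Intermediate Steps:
L = -32921540513671083/506003 (L = (666009 + 1005320/506003)*(-870013 + (705084 + 67240)) = (666009 + 1005320*(1/506003))*(-870013 + 772324) = (666009 + 1005320/506003)*(-97689) = (337003557347/506003)*(-97689) = -32921540513671083/506003 ≈ -6.5062e+10)
√(4984744 + L) = √(4984744 - 32921540513671083/506003) = √(-32919018218252851/506003) = I*√16657121975490597364553/506003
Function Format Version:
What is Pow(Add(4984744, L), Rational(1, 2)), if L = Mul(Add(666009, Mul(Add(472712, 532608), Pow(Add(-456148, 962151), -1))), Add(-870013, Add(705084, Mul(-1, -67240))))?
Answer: Mul(Rational(1, 506003), I, Pow(16657121975490597364553, Rational(1, 2))) ≈ Mul(2.5506e+5, I)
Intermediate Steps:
L = Rational(-32921540513671083, 506003) (L = Mul(Add(666009, Mul(1005320, Pow(506003, -1))), Add(-870013, Add(705084, 67240))) = Mul(Add(666009, Mul(1005320, Rational(1, 506003))), Add(-870013, 772324)) = Mul(Add(666009, Rational(1005320, 506003)), -97689) = Mul(Rational(337003557347, 506003), -97689) = Rational(-32921540513671083, 506003) ≈ -6.5062e+10)
Pow(Add(4984744, L), Rational(1, 2)) = Pow(Add(4984744, Rational(-32921540513671083, 506003)), Rational(1, 2)) = Pow(Rational(-32919018218252851, 506003), Rational(1, 2)) = Mul(Rational(1, 506003), I, Pow(16657121975490597364553, Rational(1, 2)))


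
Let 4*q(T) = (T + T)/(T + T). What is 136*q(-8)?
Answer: 34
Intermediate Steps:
q(T) = ¼ (q(T) = ((T + T)/(T + T))/4 = ((2*T)/((2*T)))/4 = ((2*T)*(1/(2*T)))/4 = (¼)*1 = ¼)
136*q(-8) = 136*(¼) = 34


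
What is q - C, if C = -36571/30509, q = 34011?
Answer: 1037678170/30509 ≈ 34012.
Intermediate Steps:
C = -36571/30509 (C = -36571*1/30509 = -36571/30509 ≈ -1.1987)
q - C = 34011 - 1*(-36571/30509) = 34011 + 36571/30509 = 1037678170/30509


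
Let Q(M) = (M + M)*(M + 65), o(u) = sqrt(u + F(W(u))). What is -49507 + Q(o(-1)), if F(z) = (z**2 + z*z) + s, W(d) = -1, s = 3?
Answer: -49239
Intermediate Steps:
F(z) = 3 + 2*z**2 (F(z) = (z**2 + z*z) + 3 = (z**2 + z**2) + 3 = 2*z**2 + 3 = 3 + 2*z**2)
o(u) = sqrt(5 + u) (o(u) = sqrt(u + (3 + 2*(-1)**2)) = sqrt(u + (3 + 2*1)) = sqrt(u + (3 + 2)) = sqrt(u + 5) = sqrt(5 + u))
Q(M) = 2*M*(65 + M) (Q(M) = (2*M)*(65 + M) = 2*M*(65 + M))
-49507 + Q(o(-1)) = -49507 + 2*sqrt(5 - 1)*(65 + sqrt(5 - 1)) = -49507 + 2*sqrt(4)*(65 + sqrt(4)) = -49507 + 2*2*(65 + 2) = -49507 + 2*2*67 = -49507 + 268 = -49239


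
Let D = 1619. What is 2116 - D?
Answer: 497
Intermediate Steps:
2116 - D = 2116 - 1*1619 = 2116 - 1619 = 497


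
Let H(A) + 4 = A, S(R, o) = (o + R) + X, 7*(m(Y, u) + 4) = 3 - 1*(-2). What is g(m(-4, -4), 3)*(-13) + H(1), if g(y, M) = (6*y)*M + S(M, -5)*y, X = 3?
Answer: 5660/7 ≈ 808.57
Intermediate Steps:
m(Y, u) = -23/7 (m(Y, u) = -4 + (3 - 1*(-2))/7 = -4 + (3 + 2)/7 = -4 + (1/7)*5 = -4 + 5/7 = -23/7)
S(R, o) = 3 + R + o (S(R, o) = (o + R) + 3 = (R + o) + 3 = 3 + R + o)
H(A) = -4 + A
g(y, M) = y*(-2 + M) + 6*M*y (g(y, M) = (6*y)*M + (3 + M - 5)*y = 6*M*y + (-2 + M)*y = 6*M*y + y*(-2 + M) = y*(-2 + M) + 6*M*y)
g(m(-4, -4), 3)*(-13) + H(1) = -23*(-2 + 7*3)/7*(-13) + (-4 + 1) = -23*(-2 + 21)/7*(-13) - 3 = -23/7*19*(-13) - 3 = -437/7*(-13) - 3 = 5681/7 - 3 = 5660/7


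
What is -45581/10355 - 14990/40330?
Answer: -96258/20165 ≈ -4.7735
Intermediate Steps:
-45581/10355 - 14990/40330 = -45581*1/10355 - 14990*1/40330 = -2399/545 - 1499/4033 = -96258/20165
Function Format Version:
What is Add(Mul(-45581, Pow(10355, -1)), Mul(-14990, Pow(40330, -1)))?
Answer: Rational(-96258, 20165) ≈ -4.7735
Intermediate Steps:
Add(Mul(-45581, Pow(10355, -1)), Mul(-14990, Pow(40330, -1))) = Add(Mul(-45581, Rational(1, 10355)), Mul(-14990, Rational(1, 40330))) = Add(Rational(-2399, 545), Rational(-1499, 4033)) = Rational(-96258, 20165)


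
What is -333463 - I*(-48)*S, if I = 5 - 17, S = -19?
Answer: -322519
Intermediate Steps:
I = -12
-333463 - I*(-48)*S = -333463 - (-12*(-48))*(-19) = -333463 - 576*(-19) = -333463 - 1*(-10944) = -333463 + 10944 = -322519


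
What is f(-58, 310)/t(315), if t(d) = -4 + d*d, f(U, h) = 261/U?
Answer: -9/198442 ≈ -4.5353e-5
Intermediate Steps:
t(d) = -4 + d²
f(-58, 310)/t(315) = (261/(-58))/(-4 + 315²) = (261*(-1/58))/(-4 + 99225) = -9/2/99221 = -9/2*1/99221 = -9/198442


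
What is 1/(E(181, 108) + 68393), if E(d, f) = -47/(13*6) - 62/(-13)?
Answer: 6/410383 ≈ 1.4620e-5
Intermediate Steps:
E(d, f) = 25/6 (E(d, f) = -47/78 - 62*(-1/13) = -47*1/78 + 62/13 = -47/78 + 62/13 = 25/6)
1/(E(181, 108) + 68393) = 1/(25/6 + 68393) = 1/(410383/6) = 6/410383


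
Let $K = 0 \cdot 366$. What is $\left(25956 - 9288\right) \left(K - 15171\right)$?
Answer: $-252870228$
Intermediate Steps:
$K = 0$
$\left(25956 - 9288\right) \left(K - 15171\right) = \left(25956 - 9288\right) \left(0 - 15171\right) = 16668 \left(-15171\right) = -252870228$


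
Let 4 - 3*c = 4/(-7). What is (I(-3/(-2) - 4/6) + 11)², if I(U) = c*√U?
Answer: 162643/1323 + 352*√30/63 ≈ 153.54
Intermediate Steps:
c = 32/21 (c = 4/3 - 4/(3*(-7)) = 4/3 - 4*(-1)/(3*7) = 4/3 - ⅓*(-4/7) = 4/3 + 4/21 = 32/21 ≈ 1.5238)
I(U) = 32*√U/21
(I(-3/(-2) - 4/6) + 11)² = (32*√(-3/(-2) - 4/6)/21 + 11)² = (32*√(-3*(-½) - 4*⅙)/21 + 11)² = (32*√(3/2 - ⅔)/21 + 11)² = (32*√(⅚)/21 + 11)² = (32*(√30/6)/21 + 11)² = (16*√30/63 + 11)² = (11 + 16*√30/63)²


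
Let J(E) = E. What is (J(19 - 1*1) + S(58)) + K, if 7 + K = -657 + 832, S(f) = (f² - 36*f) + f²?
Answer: 4826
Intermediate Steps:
S(f) = -36*f + 2*f²
K = 168 (K = -7 + (-657 + 832) = -7 + 175 = 168)
(J(19 - 1*1) + S(58)) + K = ((19 - 1*1) + 2*58*(-18 + 58)) + 168 = ((19 - 1) + 2*58*40) + 168 = (18 + 4640) + 168 = 4658 + 168 = 4826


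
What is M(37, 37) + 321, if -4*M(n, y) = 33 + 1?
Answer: 625/2 ≈ 312.50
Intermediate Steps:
M(n, y) = -17/2 (M(n, y) = -(33 + 1)/4 = -¼*34 = -17/2)
M(37, 37) + 321 = -17/2 + 321 = 625/2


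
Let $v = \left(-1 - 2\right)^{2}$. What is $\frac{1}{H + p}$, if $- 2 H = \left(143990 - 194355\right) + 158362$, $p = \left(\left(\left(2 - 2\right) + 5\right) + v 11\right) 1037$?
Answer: $\frac{2}{107699} \approx 1.857 \cdot 10^{-5}$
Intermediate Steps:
$v = 9$ ($v = \left(-3\right)^{2} = 9$)
$p = 107848$ ($p = \left(\left(\left(2 - 2\right) + 5\right) + 9 \cdot 11\right) 1037 = \left(\left(\left(2 - 2\right) + 5\right) + 99\right) 1037 = \left(\left(0 + 5\right) + 99\right) 1037 = \left(5 + 99\right) 1037 = 104 \cdot 1037 = 107848$)
$H = - \frac{107997}{2}$ ($H = - \frac{\left(143990 - 194355\right) + 158362}{2} = - \frac{-50365 + 158362}{2} = \left(- \frac{1}{2}\right) 107997 = - \frac{107997}{2} \approx -53999.0$)
$\frac{1}{H + p} = \frac{1}{- \frac{107997}{2} + 107848} = \frac{1}{\frac{107699}{2}} = \frac{2}{107699}$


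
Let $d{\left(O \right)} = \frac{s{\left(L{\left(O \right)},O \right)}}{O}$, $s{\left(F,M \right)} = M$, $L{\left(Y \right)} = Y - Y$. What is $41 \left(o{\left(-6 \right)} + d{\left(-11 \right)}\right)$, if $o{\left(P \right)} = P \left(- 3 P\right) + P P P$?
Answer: $-13243$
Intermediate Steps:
$L{\left(Y \right)} = 0$
$o{\left(P \right)} = P^{3} - 3 P^{2}$ ($o{\left(P \right)} = - 3 P^{2} + P^{2} P = - 3 P^{2} + P^{3} = P^{3} - 3 P^{2}$)
$d{\left(O \right)} = 1$ ($d{\left(O \right)} = \frac{O}{O} = 1$)
$41 \left(o{\left(-6 \right)} + d{\left(-11 \right)}\right) = 41 \left(\left(-6\right)^{2} \left(-3 - 6\right) + 1\right) = 41 \left(36 \left(-9\right) + 1\right) = 41 \left(-324 + 1\right) = 41 \left(-323\right) = -13243$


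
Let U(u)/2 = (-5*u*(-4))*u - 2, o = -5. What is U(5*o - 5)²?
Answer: 1295712016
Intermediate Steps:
U(u) = -4 + 40*u² (U(u) = 2*((-5*u*(-4))*u - 2) = 2*((20*u)*u - 2) = 2*(20*u² - 2) = 2*(-2 + 20*u²) = -4 + 40*u²)
U(5*o - 5)² = (-4 + 40*(5*(-5) - 5)²)² = (-4 + 40*(-25 - 5)²)² = (-4 + 40*(-30)²)² = (-4 + 40*900)² = (-4 + 36000)² = 35996² = 1295712016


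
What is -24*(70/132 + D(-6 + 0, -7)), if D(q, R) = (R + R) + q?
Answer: 5140/11 ≈ 467.27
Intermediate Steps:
D(q, R) = q + 2*R (D(q, R) = 2*R + q = q + 2*R)
-24*(70/132 + D(-6 + 0, -7)) = -24*(70/132 + ((-6 + 0) + 2*(-7))) = -24*(70*(1/132) + (-6 - 14)) = -24*(35/66 - 20) = -24*(-1285/66) = 5140/11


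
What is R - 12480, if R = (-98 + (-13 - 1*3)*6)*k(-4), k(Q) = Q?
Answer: -11704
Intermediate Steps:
R = 776 (R = (-98 + (-13 - 1*3)*6)*(-4) = (-98 + (-13 - 3)*6)*(-4) = (-98 - 16*6)*(-4) = (-98 - 96)*(-4) = -194*(-4) = 776)
R - 12480 = 776 - 12480 = -11704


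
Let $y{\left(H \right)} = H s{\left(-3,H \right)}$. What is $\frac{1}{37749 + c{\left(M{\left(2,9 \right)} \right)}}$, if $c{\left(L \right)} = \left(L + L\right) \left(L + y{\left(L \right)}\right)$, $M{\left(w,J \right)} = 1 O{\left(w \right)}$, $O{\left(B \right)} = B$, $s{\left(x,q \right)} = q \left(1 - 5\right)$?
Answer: $\frac{1}{37693} \approx 2.653 \cdot 10^{-5}$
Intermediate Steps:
$s{\left(x,q \right)} = - 4 q$ ($s{\left(x,q \right)} = q \left(-4\right) = - 4 q$)
$y{\left(H \right)} = - 4 H^{2}$ ($y{\left(H \right)} = H \left(- 4 H\right) = - 4 H^{2}$)
$M{\left(w,J \right)} = w$ ($M{\left(w,J \right)} = 1 w = w$)
$c{\left(L \right)} = 2 L \left(L - 4 L^{2}\right)$ ($c{\left(L \right)} = \left(L + L\right) \left(L - 4 L^{2}\right) = 2 L \left(L - 4 L^{2}\right)$)
$\frac{1}{37749 + c{\left(M{\left(2,9 \right)} \right)}} = \frac{1}{37749 + 2^{2} \left(2 - 16\right)} = \frac{1}{37749 + 4 \left(2 - 16\right)} = \frac{1}{37749 + 4 \left(-14\right)} = \frac{1}{37749 - 56} = \frac{1}{37693}$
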